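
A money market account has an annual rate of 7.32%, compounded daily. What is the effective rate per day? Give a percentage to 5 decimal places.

0.02005%

With a nominal annual rate compounded daily, the periodic rate is the nominal rate divided by 365.
i = 0.0732 / 365 = 0.0002005 = 0.02005%.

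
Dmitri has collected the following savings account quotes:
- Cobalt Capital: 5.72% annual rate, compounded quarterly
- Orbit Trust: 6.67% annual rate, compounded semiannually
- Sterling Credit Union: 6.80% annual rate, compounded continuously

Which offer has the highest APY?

Sterling Credit Union

Cobalt Capital: (1 + 0.0572/4)^4 − 1 = 5.844%
Orbit Trust: (1 + 0.0667/2)^2 − 1 = 6.781%
Sterling Credit Union: e^0.0680 − 1 = 7.037%
The highest effective annual rate is Sterling Credit Union at 7.037%.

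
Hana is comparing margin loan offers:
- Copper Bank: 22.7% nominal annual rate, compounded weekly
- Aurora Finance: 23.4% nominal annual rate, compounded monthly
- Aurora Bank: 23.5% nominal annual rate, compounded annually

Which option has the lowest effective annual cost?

Copper Bank: (1 + 0.227/52)^52 − 1 = 25.421%
Aurora Finance: (1 + 0.234/12)^12 − 1 = 26.080%
Aurora Bank: compounded annually, EAR = 23.500%
The lowest effective annual rate is Aurora Bank at 23.500%.

Aurora Bank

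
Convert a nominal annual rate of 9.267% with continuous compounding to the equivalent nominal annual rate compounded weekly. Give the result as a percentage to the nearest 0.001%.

9.275%

EAR under continuous compounding: e^0.09267 − 1 = 0.097100.
Solve (1 + r/52)^52 = 1.097100: r/52 = 1.097100^(1/52) − 1 = 0.001784, so r = 0.092753 = 9.275%.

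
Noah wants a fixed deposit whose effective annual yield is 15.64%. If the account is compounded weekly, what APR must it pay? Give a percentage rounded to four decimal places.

14.5515%

(1 + r/52)^52 − 1 = 0.1564, so 1 + r/52 = 1.1564^(1/52).
r/52 = 0.002798, so r = 0.145515 = 14.5515%.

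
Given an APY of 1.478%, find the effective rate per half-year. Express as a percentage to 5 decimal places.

The per-half-year rate i satisfies (1 + i)^2 = 1 + 0.01478.
i = 1.01478^(1/2) − 1 = 0.0073629 = 0.73629%.

0.73629%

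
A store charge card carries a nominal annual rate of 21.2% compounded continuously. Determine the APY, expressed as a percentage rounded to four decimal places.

With continuous compounding, EAR = e^0.212 − 1.
e^0.212 = 1.236148, so EAR = 0.236148 = 23.6148%.

23.6148%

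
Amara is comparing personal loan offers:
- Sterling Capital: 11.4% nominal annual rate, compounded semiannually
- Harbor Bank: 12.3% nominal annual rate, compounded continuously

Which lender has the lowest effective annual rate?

Sterling Capital

Sterling Capital: (1 + 0.114/2)^2 − 1 = 11.725%
Harbor Bank: e^0.123 − 1 = 13.088%
The lowest effective annual rate is Sterling Capital at 11.725%.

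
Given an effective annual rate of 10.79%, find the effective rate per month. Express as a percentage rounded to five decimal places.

The per-month rate i satisfies (1 + i)^12 = 1 + 0.1079.
i = 1.1079^(1/12) − 1 = 0.0085754 = 0.85754%.

0.85754%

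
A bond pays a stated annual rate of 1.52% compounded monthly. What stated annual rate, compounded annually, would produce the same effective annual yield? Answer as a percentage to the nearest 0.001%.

EAR = (1 + 0.0152/12)^12 − 1 = 0.015306.
Compounded annually, the equivalent nominal rate is the EAR itself: 1.531%.

1.531%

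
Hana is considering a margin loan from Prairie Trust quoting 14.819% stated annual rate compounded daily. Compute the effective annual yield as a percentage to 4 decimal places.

EAR = (1 + 0.14819/365)^365 − 1.
= 1.159698 − 1 = 15.9698%.

15.9698%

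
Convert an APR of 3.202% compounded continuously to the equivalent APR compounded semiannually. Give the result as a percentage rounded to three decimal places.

3.228%

EAR under continuous compounding: e^0.03202 − 1 = 0.032538.
Solve (1 + r/2)^2 = 1.032538: r/2 = 1.032538^(1/2) − 1 = 0.016139, so r = 0.032278 = 3.228%.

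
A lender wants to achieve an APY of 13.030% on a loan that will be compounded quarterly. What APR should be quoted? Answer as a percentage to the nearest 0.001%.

(1 + r/4)^4 − 1 = 0.13030, so 1 + r/4 = 1.13030^(1/4).
r/4 = 0.031094, so r = 0.124378 = 12.438%.

12.438%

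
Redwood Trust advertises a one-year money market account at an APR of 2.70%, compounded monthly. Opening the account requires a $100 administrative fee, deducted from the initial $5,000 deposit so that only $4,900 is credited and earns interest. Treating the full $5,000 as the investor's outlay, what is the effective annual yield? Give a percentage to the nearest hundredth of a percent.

Value after one year: 4,900 × (1 + 0.0270/12)^12 = 4,900 × 1.027337 = $5,033.95.
Effective yield on the $5,000 outlay: 5,033.95 / 5,000 − 1 = 0.006790 = 0.68%.

0.68%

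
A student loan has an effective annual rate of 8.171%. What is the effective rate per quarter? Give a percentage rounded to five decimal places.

The per-quarter rate i satisfies (1 + i)^4 = 1 + 0.08171.
i = 1.08171^(1/4) − 1 = 0.0198298 = 1.98298%.

1.98298%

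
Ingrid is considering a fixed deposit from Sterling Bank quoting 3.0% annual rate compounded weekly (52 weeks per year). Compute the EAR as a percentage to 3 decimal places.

3.045%

EAR = (1 + 0.030/52)^52 − 1.
= 1.030446 − 1 = 3.045%.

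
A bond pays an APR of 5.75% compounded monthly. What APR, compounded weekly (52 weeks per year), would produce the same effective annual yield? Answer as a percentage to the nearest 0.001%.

5.739%

EAR = (1 + 0.0575/12)^12 − 1 = 0.059040.
Solve (1 + r/52)^52 = 1.059040: r/52 = 1.059040^(1/52) − 1 = 0.001104, so r = 0.057394 = 5.739%.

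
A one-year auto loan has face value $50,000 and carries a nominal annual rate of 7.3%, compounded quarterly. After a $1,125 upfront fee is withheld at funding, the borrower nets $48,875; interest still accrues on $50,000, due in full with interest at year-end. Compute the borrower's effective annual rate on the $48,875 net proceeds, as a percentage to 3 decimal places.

9.977%

Amount owed after one year: 50,000 × (1 + 0.073/4)^4 = 50,000 × 1.075023 = $53,751.14.
Effective rate on net proceeds: 53,751.14 / 48,875 − 1 = 0.099768 = 9.977%.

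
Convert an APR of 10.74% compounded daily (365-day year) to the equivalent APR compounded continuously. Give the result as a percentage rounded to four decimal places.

EAR = (1 + 0.1074/365)^365 − 1 = 0.113362.
Equivalent continuous rate: r = ln(1 + 0.113362) = 0.107384 = 10.7384%.

10.7384%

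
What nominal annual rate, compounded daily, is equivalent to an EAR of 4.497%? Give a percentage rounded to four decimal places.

4.3991%

(1 + r/365)^365 − 1 = 0.04497, so 1 + r/365 = 1.04497^(1/365).
r/365 = 0.000121, so r = 0.043991 = 4.3991%.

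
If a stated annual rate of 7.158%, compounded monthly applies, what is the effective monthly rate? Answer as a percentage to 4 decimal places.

0.5965%

With a nominal annual rate compounded monthly, the periodic rate is the nominal rate divided by 12.
i = 0.07158 / 12 = 0.0059650 = 0.5965%.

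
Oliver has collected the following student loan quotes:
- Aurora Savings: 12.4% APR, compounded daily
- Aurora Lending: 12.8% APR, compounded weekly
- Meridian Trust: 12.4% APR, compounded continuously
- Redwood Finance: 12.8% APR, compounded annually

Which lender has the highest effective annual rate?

Aurora Lending

Aurora Savings: (1 + 0.124/365)^365 − 1 = 13.199%
Aurora Lending: (1 + 0.128/52)^52 − 1 = 13.637%
Meridian Trust: e^0.124 − 1 = 13.202%
Redwood Finance: compounded annually, EAR = 12.800%
The highest effective annual rate is Aurora Lending at 13.637%.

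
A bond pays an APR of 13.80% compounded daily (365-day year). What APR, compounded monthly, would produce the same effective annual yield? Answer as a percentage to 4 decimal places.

EAR = (1 + 0.1380/365)^365 − 1 = 0.147946.
Solve (1 + r/12)^12 = 1.147946: r/12 = 1.147946^(1/12) − 1 = 0.011564, so r = 0.138770 = 13.8770%.

13.8770%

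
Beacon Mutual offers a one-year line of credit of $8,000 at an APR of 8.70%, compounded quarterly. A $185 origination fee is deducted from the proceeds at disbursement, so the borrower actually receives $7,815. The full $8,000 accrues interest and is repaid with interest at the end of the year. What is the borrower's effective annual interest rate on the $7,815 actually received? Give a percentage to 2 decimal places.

11.57%

Amount owed after one year: 8,000 × (1 + 0.0870/4)^4 = 8,000 × 1.089880 = $8,719.04.
Effective rate on net proceeds: 8,719.04 / 7,815 − 1 = 0.115680 = 11.57%.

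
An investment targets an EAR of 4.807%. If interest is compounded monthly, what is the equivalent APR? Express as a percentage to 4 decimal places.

(1 + r/12)^12 − 1 = 0.04807, so 1 + r/12 = 1.04807^(1/12).
r/12 = 0.003920, so r = 0.047042 = 4.7042%.

4.7042%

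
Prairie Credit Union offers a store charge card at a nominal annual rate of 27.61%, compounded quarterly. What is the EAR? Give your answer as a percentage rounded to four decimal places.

EAR = (1 + 0.2761/4)^4 − 1.
= 1.306025 − 1 = 30.6025%.

30.6025%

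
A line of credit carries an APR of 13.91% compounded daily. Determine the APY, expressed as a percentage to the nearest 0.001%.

14.921%

EAR = (1 + 0.1391/365)^365 − 1.
= 1.149209 − 1 = 14.921%.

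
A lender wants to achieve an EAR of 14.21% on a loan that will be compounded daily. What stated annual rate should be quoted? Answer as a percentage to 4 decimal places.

(1 + r/365)^365 − 1 = 0.1421, so 1 + r/365 = 1.1421^(1/365).
r/365 = 0.000364, so r = 0.132893 = 13.2893%.

13.2893%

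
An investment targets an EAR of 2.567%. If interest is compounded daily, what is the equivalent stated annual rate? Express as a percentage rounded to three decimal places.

2.535%

(1 + r/365)^365 − 1 = 0.02567, so 1 + r/365 = 1.02567^(1/365).
r/365 = 0.000069, so r = 0.025347 = 2.535%.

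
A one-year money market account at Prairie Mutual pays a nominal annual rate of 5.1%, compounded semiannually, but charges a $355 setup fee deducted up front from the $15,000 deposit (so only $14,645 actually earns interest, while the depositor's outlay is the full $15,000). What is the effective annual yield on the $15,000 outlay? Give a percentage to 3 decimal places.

2.676%

Value after one year: 14,645 × (1 + 0.051/2)^2 = 14,645 × 1.051650 = $15,401.42.
Effective yield on the $15,000 outlay: 15,401.42 / 15,000 − 1 = 0.026761 = 2.676%.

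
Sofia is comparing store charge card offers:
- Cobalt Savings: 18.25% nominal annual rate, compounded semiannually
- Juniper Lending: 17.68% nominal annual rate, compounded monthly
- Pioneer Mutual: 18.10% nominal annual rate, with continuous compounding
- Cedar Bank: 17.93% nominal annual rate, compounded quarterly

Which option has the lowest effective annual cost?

Cobalt Savings: (1 + 0.1825/2)^2 − 1 = 19.083%
Juniper Lending: (1 + 0.1768/12)^12 − 1 = 19.185%
Pioneer Mutual: e^0.1810 − 1 = 19.842%
Cedar Bank: (1 + 0.1793/4)^4 − 1 = 19.172%
The lowest effective annual rate is Cobalt Savings at 19.083%.

Cobalt Savings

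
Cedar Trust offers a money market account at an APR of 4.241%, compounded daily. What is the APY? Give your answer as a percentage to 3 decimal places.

EAR = (1 + 0.04241/365)^365 − 1.
= (1 + 0.000116)^365 − 1 = 1.043320 − 1 = 4.332%.

4.332%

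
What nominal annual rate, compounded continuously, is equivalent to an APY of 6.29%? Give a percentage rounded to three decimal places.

Continuous: nominal r satisfies e^r − 1 = 0.0629.
r = ln(1 + 0.0629) = ln(1.0629) = 0.061001 = 6.100%.

6.100%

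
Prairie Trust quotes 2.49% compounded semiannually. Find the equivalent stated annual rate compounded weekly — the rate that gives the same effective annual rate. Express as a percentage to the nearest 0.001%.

EAR = (1 + 0.0249/2)^2 − 1 = 0.025055.
Solve (1 + r/52)^52 = 1.025055: r/52 = 1.025055^(1/52) − 1 = 0.000476, so r = 0.024752 = 2.475%.

2.475%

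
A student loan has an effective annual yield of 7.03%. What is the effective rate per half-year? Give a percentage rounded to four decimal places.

The per-half-year rate i satisfies (1 + i)^2 = 1 + 0.0703.
i = 1.0703^(1/2) − 1 = 0.0345530 = 3.4553%.

3.4553%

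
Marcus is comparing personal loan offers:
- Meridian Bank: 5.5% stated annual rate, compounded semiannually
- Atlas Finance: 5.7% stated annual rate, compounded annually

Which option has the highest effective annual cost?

Meridian Bank: (1 + 0.055/2)^2 − 1 = 5.576%
Atlas Finance: compounded annually, EAR = 5.700%
The highest effective annual rate is Atlas Finance at 5.700%.

Atlas Finance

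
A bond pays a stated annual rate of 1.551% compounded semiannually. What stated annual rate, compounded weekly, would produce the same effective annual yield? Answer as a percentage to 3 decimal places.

1.545%

EAR = (1 + 0.01551/2)^2 − 1 = 0.015570.
Solve (1 + r/52)^52 = 1.015570: r/52 = 1.015570^(1/52) − 1 = 0.000297, so r = 0.015452 = 1.545%.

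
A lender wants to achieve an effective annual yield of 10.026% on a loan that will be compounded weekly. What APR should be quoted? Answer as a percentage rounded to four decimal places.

9.5634%

(1 + r/52)^52 − 1 = 0.10026, so 1 + r/52 = 1.10026^(1/52).
r/52 = 0.001839, so r = 0.095634 = 9.5634%.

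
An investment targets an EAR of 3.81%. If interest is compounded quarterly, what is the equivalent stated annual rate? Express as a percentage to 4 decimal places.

(1 + r/4)^4 − 1 = 0.0381, so 1 + r/4 = 1.0381^(1/4).
r/4 = 0.009392, so r = 0.037567 = 3.7567%.

3.7567%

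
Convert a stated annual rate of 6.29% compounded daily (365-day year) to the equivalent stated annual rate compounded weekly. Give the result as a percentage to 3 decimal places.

6.293%

EAR = (1 + 0.0629/365)^365 − 1 = 0.064915.
Solve (1 + r/52)^52 = 1.064915: r/52 = 1.064915^(1/52) − 1 = 0.001210, so r = 0.062933 = 6.293%.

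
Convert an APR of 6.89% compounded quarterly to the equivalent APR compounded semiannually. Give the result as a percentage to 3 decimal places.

EAR = (1 + 0.0689/4)^4 − 1 = 0.070701.
Solve (1 + r/2)^2 = 1.070701: r/2 = 1.070701^(1/2) − 1 = 0.034747, so r = 0.069493 = 6.949%.

6.949%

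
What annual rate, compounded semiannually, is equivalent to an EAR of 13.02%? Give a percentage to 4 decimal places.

12.6217%

(1 + r/2)^2 − 1 = 0.1302, so 1 + r/2 = 1.1302^(1/2).
r/2 = 0.063109, so r = 0.126217 = 12.6217%.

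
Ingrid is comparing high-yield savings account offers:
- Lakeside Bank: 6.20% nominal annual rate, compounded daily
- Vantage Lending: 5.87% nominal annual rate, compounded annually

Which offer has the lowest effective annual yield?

Lakeside Bank: (1 + 0.0620/365)^365 − 1 = 6.396%
Vantage Lending: compounded annually, EAR = 5.870%
The lowest effective annual rate is Vantage Lending at 5.870%.

Vantage Lending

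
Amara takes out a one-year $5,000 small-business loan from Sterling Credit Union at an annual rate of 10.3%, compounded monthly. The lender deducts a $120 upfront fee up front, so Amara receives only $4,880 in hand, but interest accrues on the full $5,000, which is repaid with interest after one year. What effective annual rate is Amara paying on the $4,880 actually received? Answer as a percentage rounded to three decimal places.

Amount owed after one year: 5,000 × (1 + 0.103/12)^12 = 5,000 × 1.108004 = $5,540.02.
Effective rate on net proceeds: 5,540.02 / 4,880 − 1 = 0.135250 = 13.525%.

13.525%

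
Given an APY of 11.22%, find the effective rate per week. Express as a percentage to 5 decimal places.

0.20471%

The per-week rate i satisfies (1 + i)^52 = 1 + 0.1122.
i = 1.1122^(1/52) − 1 = 0.0020471 = 0.20471%.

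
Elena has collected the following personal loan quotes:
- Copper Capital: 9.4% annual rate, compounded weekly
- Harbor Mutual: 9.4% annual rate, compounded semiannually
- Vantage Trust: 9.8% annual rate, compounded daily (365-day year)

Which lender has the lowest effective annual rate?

Harbor Mutual

Copper Capital: (1 + 0.094/52)^52 − 1 = 9.847%
Harbor Mutual: (1 + 0.094/2)^2 − 1 = 9.621%
Vantage Trust: (1 + 0.098/365)^365 − 1 = 10.295%
The lowest effective annual rate is Harbor Mutual at 9.621%.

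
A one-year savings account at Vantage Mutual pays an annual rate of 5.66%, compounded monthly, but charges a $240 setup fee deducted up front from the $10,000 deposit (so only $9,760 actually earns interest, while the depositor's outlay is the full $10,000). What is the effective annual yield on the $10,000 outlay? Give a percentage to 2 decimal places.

Value after one year: 9,760 × (1 + 0.0566/12)^12 = 9,760 × 1.058092 = $10,326.97.
Effective yield on the $10,000 outlay: 10,326.97 / 10,000 − 1 = 0.032697 = 3.27%.

3.27%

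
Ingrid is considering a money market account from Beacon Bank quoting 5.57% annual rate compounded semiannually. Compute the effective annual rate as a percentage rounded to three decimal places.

EAR = (1 + 0.0557/2)^2 − 1.
= (1 + 0.027850)^2 − 1 = 1.056476 − 1 = 5.648%.

5.648%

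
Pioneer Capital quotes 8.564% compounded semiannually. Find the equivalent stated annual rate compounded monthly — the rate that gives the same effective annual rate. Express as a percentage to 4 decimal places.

EAR = (1 + 0.08564/2)^2 − 1 = 0.087474.
Solve (1 + r/12)^12 = 1.087474: r/12 = 1.087474^(1/12) − 1 = 0.007013, so r = 0.084151 = 8.4151%.

8.4151%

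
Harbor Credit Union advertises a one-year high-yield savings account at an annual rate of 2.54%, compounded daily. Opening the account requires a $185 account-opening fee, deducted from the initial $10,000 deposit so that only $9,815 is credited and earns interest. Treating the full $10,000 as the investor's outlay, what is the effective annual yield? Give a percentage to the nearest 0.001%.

Value after one year: 9,815 × (1 + 0.0254/365)^365 = 9,815 × 1.025724 = $10,067.49.
Effective yield on the $10,000 outlay: 10,067.49 / 10,000 − 1 = 0.006749 = 0.675%.

0.675%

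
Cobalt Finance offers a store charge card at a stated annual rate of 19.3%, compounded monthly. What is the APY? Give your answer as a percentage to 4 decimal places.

EAR = (1 + 0.193/12)^12 − 1.
= 1.211022 − 1 = 21.1022%.

21.1022%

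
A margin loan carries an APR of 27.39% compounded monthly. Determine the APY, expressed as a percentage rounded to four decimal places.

EAR = (1 + 0.2739/12)^12 − 1.
= (1 + 0.022825)^12 − 1 = 1.311040 − 1 = 31.1040%.

31.1040%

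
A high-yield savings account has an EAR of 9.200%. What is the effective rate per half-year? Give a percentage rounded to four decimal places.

4.4988%

The per-half-year rate i satisfies (1 + i)^2 = 1 + 0.09200.
i = 1.09200^(1/2) − 1 = 0.0449880 = 4.4988%.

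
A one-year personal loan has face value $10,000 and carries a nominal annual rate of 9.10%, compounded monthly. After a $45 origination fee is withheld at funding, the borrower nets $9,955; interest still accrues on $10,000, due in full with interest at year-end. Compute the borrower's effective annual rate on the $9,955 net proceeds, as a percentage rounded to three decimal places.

Amount owed after one year: 10,000 × (1 + 0.0910/12)^12 = 10,000 × 1.094893 = $10,948.93.
Effective rate on net proceeds: 10,948.93 / 9,955 − 1 = 0.099842 = 9.984%.

9.984%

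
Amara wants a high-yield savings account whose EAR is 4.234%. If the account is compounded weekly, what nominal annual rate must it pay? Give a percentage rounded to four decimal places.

4.1485%

(1 + r/52)^52 − 1 = 0.04234, so 1 + r/52 = 1.04234^(1/52).
r/52 = 0.000798, so r = 0.041485 = 4.1485%.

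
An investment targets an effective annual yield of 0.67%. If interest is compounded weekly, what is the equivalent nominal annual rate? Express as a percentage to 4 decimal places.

(1 + r/52)^52 − 1 = 0.0067, so 1 + r/52 = 1.0067^(1/52).
r/52 = 0.000128, so r = 0.006678 = 0.6678%.

0.6678%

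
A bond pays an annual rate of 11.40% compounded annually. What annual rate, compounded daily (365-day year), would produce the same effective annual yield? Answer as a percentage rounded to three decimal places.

Compounded annually, EAR = nominal = 0.114000.
Solve (1 + r/365)^365 = 1.114000: r/365 = 1.114000^(1/365) − 1 = 0.000296, so r = 0.107973 = 10.797%.

10.797%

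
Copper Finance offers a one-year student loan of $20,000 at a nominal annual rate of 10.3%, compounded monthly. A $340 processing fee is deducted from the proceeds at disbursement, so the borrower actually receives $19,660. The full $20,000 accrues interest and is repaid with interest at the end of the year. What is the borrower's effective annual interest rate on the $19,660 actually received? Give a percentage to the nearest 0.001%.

12.717%

Amount owed after one year: 20,000 × (1 + 0.103/12)^12 = 20,000 × 1.108004 = $22,160.09.
Effective rate on net proceeds: 22,160.09 / 19,660 − 1 = 0.127166 = 12.717%.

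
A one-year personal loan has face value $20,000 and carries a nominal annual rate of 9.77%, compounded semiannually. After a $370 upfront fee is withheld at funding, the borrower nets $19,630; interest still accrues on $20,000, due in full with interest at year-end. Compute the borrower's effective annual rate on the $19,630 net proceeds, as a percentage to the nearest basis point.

Amount owed after one year: 20,000 × (1 + 0.0977/2)^2 = 20,000 × 1.100086 = $22,001.73.
Effective rate on net proceeds: 22,001.73 / 19,630 − 1 = 0.120822 = 12.08%.

12.08%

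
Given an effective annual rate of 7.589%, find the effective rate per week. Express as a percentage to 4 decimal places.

0.1408%

The per-week rate i satisfies (1 + i)^52 = 1 + 0.07589.
i = 1.07589^(1/52) − 1 = 0.0014077 = 0.1408%.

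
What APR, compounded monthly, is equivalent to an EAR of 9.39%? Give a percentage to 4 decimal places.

9.0086%

(1 + r/12)^12 − 1 = 0.0939, so 1 + r/12 = 1.0939^(1/12).
r/12 = 0.007507, so r = 0.090086 = 9.0086%.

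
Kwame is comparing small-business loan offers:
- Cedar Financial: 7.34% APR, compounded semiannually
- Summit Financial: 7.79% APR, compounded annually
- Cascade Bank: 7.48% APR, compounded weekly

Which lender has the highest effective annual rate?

Cedar Financial: (1 + 0.0734/2)^2 − 1 = 7.475%
Summit Financial: compounded annually, EAR = 7.790%
Cascade Bank: (1 + 0.0748/52)^52 − 1 = 7.761%
The highest effective annual rate is Summit Financial at 7.790%.

Summit Financial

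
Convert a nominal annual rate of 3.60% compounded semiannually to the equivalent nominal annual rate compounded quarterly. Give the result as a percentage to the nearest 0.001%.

EAR = (1 + 0.0360/2)^2 − 1 = 0.036324.
Solve (1 + r/4)^4 = 1.036324: r/4 = 1.036324^(1/4) − 1 = 0.008960, so r = 0.035839 = 3.584%.

3.584%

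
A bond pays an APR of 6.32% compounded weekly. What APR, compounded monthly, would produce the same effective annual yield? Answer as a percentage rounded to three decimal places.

EAR = (1 + 0.0632/52)^52 − 1 = 0.065199.
Solve (1 + r/12)^12 = 1.065199: r/12 = 1.065199^(1/12) − 1 = 0.005277, so r = 0.063328 = 6.333%.

6.333%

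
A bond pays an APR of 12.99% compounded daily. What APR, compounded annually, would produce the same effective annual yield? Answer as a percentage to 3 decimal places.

13.869%

EAR = (1 + 0.1299/365)^365 − 1 = 0.138688.
Compounded annually, the equivalent nominal rate is the EAR itself: 13.869%.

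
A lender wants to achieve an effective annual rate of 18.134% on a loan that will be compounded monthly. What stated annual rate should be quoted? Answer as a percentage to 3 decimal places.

16.781%

(1 + r/12)^12 − 1 = 0.18134, so 1 + r/12 = 1.18134^(1/12).
r/12 = 0.013984, so r = 0.167812 = 16.781%.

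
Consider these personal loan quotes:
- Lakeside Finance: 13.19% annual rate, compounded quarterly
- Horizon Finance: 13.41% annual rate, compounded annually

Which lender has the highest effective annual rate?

Lakeside Finance

Lakeside Finance: (1 + 0.1319/4)^4 − 1 = 13.857%
Horizon Finance: compounded annually, EAR = 13.410%
The highest effective annual rate is Lakeside Finance at 13.857%.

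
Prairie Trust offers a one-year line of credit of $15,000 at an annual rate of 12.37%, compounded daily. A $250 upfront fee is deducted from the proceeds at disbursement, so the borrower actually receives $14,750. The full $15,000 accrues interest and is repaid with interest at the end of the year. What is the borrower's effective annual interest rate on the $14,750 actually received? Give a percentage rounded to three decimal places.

15.083%

Amount owed after one year: 15,000 × (1 + 0.1237/365)^365 = 15,000 × 1.131653 = $16,974.79.
Effective rate on net proceeds: 16,974.79 / 14,750 − 1 = 0.150833 = 15.083%.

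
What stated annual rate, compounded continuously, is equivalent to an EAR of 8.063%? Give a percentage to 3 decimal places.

7.754%

Continuous: nominal r satisfies e^r − 1 = 0.08063.
r = ln(1 + 0.08063) = ln(1.08063) = 0.077544 = 7.754%.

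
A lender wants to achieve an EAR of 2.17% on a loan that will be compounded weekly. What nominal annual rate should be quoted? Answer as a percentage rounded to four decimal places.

2.1472%

(1 + r/52)^52 − 1 = 0.0217, so 1 + r/52 = 1.0217^(1/52).
r/52 = 0.000413, so r = 0.021472 = 2.1472%.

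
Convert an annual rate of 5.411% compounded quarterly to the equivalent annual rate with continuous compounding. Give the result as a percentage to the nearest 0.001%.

5.375%

EAR = (1 + 0.05411/4)^4 − 1 = 0.055218.
Equivalent continuous rate: r = ln(1 + 0.055218) = 0.053747 = 5.375%.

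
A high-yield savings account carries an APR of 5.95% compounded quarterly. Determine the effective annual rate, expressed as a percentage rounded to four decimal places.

6.0841%

EAR = (1 + 0.0595/4)^4 − 1.
= 1.060841 − 1 = 6.0841%.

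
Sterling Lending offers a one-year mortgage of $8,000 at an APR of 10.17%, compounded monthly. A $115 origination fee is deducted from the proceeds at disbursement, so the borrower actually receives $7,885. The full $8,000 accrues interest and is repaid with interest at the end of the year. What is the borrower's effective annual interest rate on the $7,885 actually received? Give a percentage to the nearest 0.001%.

12.272%

Amount owed after one year: 8,000 × (1 + 0.1017/12)^12 = 8,000 × 1.106577 = $8,852.62.
Effective rate on net proceeds: 8,852.62 / 7,885 − 1 = 0.122716 = 12.272%.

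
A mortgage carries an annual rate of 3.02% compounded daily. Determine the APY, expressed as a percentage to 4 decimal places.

EAR = (1 + 0.0302/365)^365 − 1.
= 1.030659 − 1 = 3.0659%.

3.0659%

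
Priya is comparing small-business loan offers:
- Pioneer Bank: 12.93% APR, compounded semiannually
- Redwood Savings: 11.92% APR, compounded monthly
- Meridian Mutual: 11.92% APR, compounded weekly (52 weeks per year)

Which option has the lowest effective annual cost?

Redwood Savings

Pioneer Bank: (1 + 0.1293/2)^2 − 1 = 13.348%
Redwood Savings: (1 + 0.1192/12)^12 − 1 = 12.593%
Meridian Mutual: (1 + 0.1192/52)^52 − 1 = 12.644%
The lowest effective annual rate is Redwood Savings at 12.593%.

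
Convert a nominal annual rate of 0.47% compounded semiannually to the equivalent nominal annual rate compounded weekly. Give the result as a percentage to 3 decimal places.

EAR = (1 + 0.0047/2)^2 − 1 = 0.004706.
Solve (1 + r/52)^52 = 1.004706: r/52 = 1.004706^(1/52) − 1 = 0.000090, so r = 0.004695 = 0.469%.

0.469%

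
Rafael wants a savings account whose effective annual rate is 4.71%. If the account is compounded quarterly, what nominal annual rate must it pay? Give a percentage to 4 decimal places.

4.6290%

(1 + r/4)^4 − 1 = 0.0471, so 1 + r/4 = 1.0471^(1/4).
r/4 = 0.011573, so r = 0.046290 = 4.6290%.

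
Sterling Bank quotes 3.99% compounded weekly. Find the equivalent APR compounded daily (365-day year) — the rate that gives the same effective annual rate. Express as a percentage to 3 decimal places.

3.989%

EAR = (1 + 0.0399/52)^52 − 1 = 0.040691.
Solve (1 + r/365)^365 = 1.040691: r/365 = 1.040691^(1/365) − 1 = 0.000109, so r = 0.039887 = 3.989%.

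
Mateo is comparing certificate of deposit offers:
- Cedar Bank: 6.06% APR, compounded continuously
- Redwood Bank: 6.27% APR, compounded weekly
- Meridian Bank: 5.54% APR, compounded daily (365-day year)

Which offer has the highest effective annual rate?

Redwood Bank

Cedar Bank: e^0.0606 − 1 = 6.247%
Redwood Bank: (1 + 0.0627/52)^52 − 1 = 6.467%
Meridian Bank: (1 + 0.0554/365)^365 − 1 = 5.696%
The highest effective annual rate is Redwood Bank at 6.467%.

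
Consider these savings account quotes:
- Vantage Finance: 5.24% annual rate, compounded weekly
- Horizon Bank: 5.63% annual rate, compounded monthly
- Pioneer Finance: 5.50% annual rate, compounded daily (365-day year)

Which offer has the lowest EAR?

Vantage Finance: (1 + 0.0524/52)^52 − 1 = 5.377%
Horizon Bank: (1 + 0.0563/12)^12 − 1 = 5.778%
Pioneer Finance: (1 + 0.0550/365)^365 − 1 = 5.654%
The lowest effective annual rate is Vantage Finance at 5.377%.

Vantage Finance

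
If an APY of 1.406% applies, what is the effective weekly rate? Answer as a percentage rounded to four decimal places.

The per-week rate i satisfies (1 + i)^52 = 1 + 0.01406.
i = 1.01406^(1/52) − 1 = 0.0002685 = 0.0269%.

0.0269%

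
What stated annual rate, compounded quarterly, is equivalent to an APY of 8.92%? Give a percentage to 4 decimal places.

8.6363%

(1 + r/4)^4 − 1 = 0.0892, so 1 + r/4 = 1.0892^(1/4).
r/4 = 0.021591, so r = 0.086363 = 8.6363%.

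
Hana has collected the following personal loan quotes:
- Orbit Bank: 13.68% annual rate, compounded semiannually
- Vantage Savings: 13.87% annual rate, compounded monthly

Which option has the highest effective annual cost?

Vantage Savings

Orbit Bank: (1 + 0.1368/2)^2 − 1 = 14.148%
Vantage Savings: (1 + 0.1387/12)^12 − 1 = 14.787%
The highest effective annual rate is Vantage Savings at 14.787%.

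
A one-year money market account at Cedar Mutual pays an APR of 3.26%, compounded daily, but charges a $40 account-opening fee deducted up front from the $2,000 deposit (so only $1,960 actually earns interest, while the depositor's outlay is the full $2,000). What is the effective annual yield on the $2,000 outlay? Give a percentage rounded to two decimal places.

Value after one year: 1,960 × (1 + 0.0326/365)^365 = 1,960 × 1.033136 = $2,024.95.
Effective yield on the $2,000 outlay: 2,024.95 / 2,000 − 1 = 0.012473 = 1.25%.

1.25%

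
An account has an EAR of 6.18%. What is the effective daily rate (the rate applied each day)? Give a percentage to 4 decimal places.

The per-day rate i satisfies (1 + i)^365 = 1 + 0.0618.
i = 1.0618^(1/365) − 1 = 0.0001643 = 0.0164%.

0.0164%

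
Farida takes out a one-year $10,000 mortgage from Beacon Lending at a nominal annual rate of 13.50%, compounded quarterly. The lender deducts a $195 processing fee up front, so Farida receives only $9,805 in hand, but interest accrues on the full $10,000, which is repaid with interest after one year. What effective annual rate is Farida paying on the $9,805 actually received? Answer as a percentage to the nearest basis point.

16.47%

Amount owed after one year: 10,000 × (1 + 0.1350/4)^4 = 10,000 × 1.141989 = $11,419.89.
Effective rate on net proceeds: 11,419.89 / 9,805 − 1 = 0.164701 = 16.47%.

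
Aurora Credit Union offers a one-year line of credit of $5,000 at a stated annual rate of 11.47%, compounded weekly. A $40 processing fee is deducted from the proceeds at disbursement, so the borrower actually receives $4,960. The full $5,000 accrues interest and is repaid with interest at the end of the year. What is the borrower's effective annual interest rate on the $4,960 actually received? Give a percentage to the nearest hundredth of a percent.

Amount owed after one year: 5,000 × (1 + 0.1147/52)^52 = 5,000 × 1.121395 = $5,606.98.
Effective rate on net proceeds: 5,606.98 / 4,960 − 1 = 0.130439 = 13.04%.

13.04%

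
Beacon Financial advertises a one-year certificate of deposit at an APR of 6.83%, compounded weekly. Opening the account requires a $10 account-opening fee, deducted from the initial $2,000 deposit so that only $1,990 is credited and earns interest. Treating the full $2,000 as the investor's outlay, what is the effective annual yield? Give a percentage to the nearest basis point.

6.53%

Value after one year: 1,990 × (1 + 0.0683/52)^52 = 1,990 × 1.070638 = $2,130.57.
Effective yield on the $2,000 outlay: 2,130.57 / 2,000 − 1 = 0.065285 = 6.53%.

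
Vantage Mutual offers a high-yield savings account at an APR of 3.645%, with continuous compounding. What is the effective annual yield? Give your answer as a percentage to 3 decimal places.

With continuous compounding, EAR = e^0.03645 − 1.
e^0.03645 = 1.037122, so EAR = 0.037122 = 3.712%.

3.712%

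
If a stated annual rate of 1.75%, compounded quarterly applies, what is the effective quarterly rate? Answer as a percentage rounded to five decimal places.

With a nominal annual rate compounded quarterly, the periodic rate is the nominal rate divided by 4.
i = 0.0175 / 4 = 0.0043750 = 0.43750%.

0.43750%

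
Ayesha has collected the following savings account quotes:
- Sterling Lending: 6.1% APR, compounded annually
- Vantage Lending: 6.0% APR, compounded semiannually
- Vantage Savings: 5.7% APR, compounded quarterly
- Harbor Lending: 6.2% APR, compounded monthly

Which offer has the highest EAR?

Harbor Lending

Sterling Lending: compounded annually, EAR = 6.100%
Vantage Lending: (1 + 0.060/2)^2 − 1 = 6.090%
Vantage Savings: (1 + 0.057/4)^4 − 1 = 5.823%
Harbor Lending: (1 + 0.062/12)^12 − 1 = 6.379%
The highest effective annual rate is Harbor Lending at 6.379%.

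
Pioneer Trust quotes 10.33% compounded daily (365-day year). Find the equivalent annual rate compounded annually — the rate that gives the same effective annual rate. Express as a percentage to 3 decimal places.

10.881%

EAR = (1 + 0.1033/365)^365 − 1 = 0.108808.
Compounded annually, the equivalent nominal rate is the EAR itself: 10.881%.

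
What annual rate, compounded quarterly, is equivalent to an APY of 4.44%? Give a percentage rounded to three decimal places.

4.368%

(1 + r/4)^4 − 1 = 0.0444, so 1 + r/4 = 1.0444^(1/4).
r/4 = 0.010920, so r = 0.043679 = 4.368%.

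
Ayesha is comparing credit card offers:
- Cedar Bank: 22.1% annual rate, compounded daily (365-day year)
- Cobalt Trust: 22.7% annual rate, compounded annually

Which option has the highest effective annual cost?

Cedar Bank

Cedar Bank: (1 + 0.221/365)^365 − 1 = 24.724%
Cobalt Trust: compounded annually, EAR = 22.700%
The highest effective annual rate is Cedar Bank at 24.724%.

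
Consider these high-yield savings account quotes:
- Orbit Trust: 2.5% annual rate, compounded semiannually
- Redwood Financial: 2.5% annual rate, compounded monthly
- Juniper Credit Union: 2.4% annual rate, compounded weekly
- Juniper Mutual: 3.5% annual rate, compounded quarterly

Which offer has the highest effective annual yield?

Orbit Trust: (1 + 0.025/2)^2 − 1 = 2.516%
Redwood Financial: (1 + 0.025/12)^12 − 1 = 2.529%
Juniper Credit Union: (1 + 0.024/52)^52 − 1 = 2.428%
Juniper Mutual: (1 + 0.035/4)^4 − 1 = 3.546%
The highest effective annual rate is Juniper Mutual at 3.546%.

Juniper Mutual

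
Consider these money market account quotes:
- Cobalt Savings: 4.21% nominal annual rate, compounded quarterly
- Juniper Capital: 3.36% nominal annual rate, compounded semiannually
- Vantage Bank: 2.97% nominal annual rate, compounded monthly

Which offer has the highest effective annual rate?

Cobalt Savings

Cobalt Savings: (1 + 0.0421/4)^4 − 1 = 4.277%
Juniper Capital: (1 + 0.0336/2)^2 − 1 = 3.388%
Vantage Bank: (1 + 0.0297/12)^12 − 1 = 3.011%
The highest effective annual rate is Cobalt Savings at 4.277%.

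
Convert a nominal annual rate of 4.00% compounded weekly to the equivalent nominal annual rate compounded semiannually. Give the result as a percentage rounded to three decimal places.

EAR = (1 + 0.0400/52)^52 − 1 = 0.040795.
Solve (1 + r/2)^2 = 1.040795: r/2 = 1.040795^(1/2) − 1 = 0.020193, so r = 0.040387 = 4.039%.

4.039%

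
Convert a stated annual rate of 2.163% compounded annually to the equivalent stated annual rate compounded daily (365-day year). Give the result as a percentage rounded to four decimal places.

Compounded annually, EAR = nominal = 0.021630.
Solve (1 + r/365)^365 = 1.021630: r/365 = 1.021630^(1/365) − 1 = 0.000059, so r = 0.021400 = 2.1400%.

2.1400%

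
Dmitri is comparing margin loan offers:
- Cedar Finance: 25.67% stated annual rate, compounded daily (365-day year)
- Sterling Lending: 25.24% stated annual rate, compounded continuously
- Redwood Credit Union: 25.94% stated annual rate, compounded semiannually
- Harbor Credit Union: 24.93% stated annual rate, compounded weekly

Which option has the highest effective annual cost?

Cedar Finance: (1 + 0.2567/365)^365 − 1 = 29.254%
Sterling Lending: e^0.2524 − 1 = 28.711%
Redwood Credit Union: (1 + 0.2594/2)^2 − 1 = 27.622%
Harbor Credit Union: (1 + 0.2493/52)^52 − 1 = 28.236%
The highest effective annual rate is Cedar Finance at 29.254%.

Cedar Finance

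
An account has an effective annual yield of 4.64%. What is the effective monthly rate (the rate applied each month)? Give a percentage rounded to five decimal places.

The per-month rate i satisfies (1 + i)^12 = 1 + 0.0464.
i = 1.0464^(1/12) − 1 = 0.0037868 = 0.37868%.

0.37868%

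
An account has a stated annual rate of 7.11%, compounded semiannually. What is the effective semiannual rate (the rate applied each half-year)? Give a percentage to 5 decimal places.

With a nominal annual rate compounded semiannually, the periodic rate is the nominal rate divided by 2.
i = 0.0711 / 2 = 0.0355500 = 3.55500%.

3.55500%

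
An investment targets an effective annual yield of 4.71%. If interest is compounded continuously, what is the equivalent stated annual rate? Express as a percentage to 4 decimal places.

Continuous: nominal r satisfies e^r − 1 = 0.0471.
r = ln(1 + 0.0471) = ln(1.0471) = 0.046024 = 4.6024%.

4.6024%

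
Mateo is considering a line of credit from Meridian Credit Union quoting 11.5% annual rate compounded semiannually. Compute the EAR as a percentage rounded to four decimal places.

EAR = (1 + 0.115/2)^2 − 1.
= 1.118306 − 1 = 11.8306%.

11.8306%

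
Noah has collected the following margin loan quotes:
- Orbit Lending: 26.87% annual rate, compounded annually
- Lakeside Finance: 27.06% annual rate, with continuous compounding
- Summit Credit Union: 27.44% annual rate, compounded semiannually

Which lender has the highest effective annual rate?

Lakeside Finance

Orbit Lending: compounded annually, EAR = 26.870%
Lakeside Finance: e^0.2706 − 1 = 31.075%
Summit Credit Union: (1 + 0.2744/2)^2 − 1 = 29.322%
The highest effective annual rate is Lakeside Finance at 31.075%.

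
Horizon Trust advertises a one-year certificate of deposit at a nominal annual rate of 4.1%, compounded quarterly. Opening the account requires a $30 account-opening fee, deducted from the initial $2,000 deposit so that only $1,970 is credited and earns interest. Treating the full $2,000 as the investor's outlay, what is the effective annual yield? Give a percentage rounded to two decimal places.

2.60%

Value after one year: 1,970 × (1 + 0.041/4)^4 = 1,970 × 1.041635 = $2,052.02.
Effective yield on the $2,000 outlay: 2,052.02 / 2,000 − 1 = 0.026010 = 2.60%.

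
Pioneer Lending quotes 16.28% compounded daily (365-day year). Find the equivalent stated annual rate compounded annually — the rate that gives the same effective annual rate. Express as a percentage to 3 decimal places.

EAR = (1 + 0.1628/365)^365 − 1 = 0.176759.
Compounded annually, the equivalent nominal rate is the EAR itself: 17.676%.

17.676%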